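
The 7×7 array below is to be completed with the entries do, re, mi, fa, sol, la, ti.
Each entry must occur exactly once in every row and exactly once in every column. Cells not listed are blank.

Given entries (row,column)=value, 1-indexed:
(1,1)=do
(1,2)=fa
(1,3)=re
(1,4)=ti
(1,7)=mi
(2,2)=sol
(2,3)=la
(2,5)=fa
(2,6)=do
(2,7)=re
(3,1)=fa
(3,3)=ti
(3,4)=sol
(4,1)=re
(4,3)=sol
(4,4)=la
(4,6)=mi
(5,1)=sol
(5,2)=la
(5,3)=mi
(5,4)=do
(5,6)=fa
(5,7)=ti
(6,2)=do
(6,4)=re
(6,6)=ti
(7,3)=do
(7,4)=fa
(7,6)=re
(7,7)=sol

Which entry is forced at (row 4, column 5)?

do

Row 2, column 4: row 2 has {do, re, fa, sol, la} and column 4 has {do, re, fa, sol, la, ti}, leaving only mi.
Row 2, column 1: row 2 has {do, re, mi, fa, sol, la} and column 1 has {do, re, fa, sol}, leaving only ti.
Row 3, column 6: row 3 has {fa, sol, ti} and column 6 has {do, re, mi, fa, ti}, leaving only la.
Row 1, column 6: row 1 has {do, re, mi, fa, ti} and column 6 has {do, re, mi, fa, la, ti}, leaving only sol.
Row 1, column 5: row 1 has {do, re, mi, fa, sol, ti} and column 5 has {fa}, leaving only la.
Row 3, column 7: row 3 has {fa, sol, la, ti} and column 7 has {re, mi, sol, ti}, leaving only do.
Row 4, column 2: row 4 has {re, mi, sol, la} and column 2 has {do, fa, sol, la}, leaving only ti.
Row 4 already has {re, mi, sol, la, ti} and column 5 already has {fa, la}, so row 4, column 5 must be do.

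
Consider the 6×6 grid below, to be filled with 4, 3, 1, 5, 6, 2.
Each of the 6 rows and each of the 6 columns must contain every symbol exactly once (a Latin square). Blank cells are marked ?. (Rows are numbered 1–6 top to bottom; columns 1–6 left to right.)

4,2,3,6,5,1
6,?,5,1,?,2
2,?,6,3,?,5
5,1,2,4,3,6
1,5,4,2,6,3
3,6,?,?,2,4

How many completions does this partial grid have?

1

Row 2, column 2: eliminating its row and column leaves {4, 3}.
Row 2, column 5: eliminating its row and column leaves {4}.
Row 3, column 2: eliminating its row and column leaves {4}.
Row 3, column 5: eliminating its row and column leaves {4, 1}.
Row 6, column 3: eliminating its row and column leaves {1}.
Row 6, column 4: eliminating its row and column leaves {5}.
Only one assignment across all blanks avoids any row or column repeat, giving 1 completion.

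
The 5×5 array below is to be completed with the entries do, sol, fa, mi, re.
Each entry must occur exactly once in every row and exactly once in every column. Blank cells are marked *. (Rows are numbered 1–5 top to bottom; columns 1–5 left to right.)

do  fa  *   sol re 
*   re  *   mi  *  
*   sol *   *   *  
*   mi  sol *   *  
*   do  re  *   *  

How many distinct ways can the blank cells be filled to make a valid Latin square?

3

Row 1, column 3: eliminating its row and column leaves {mi}.
Row 2, column 1: eliminating its row and column leaves {sol, fa}.
Row 2, column 3: eliminating its row and column leaves {do, fa}.
Row 2, column 5: eliminating its row and column leaves {do, sol, fa}.
Row 3, column 1: eliminating its row and column leaves {fa, mi, re}.
Row 3, column 3: eliminating its row and column leaves {do, fa, mi}.
Row 3, column 4: eliminating its row and column leaves {do, fa, re}.
Row 3, column 5: eliminating its row and column leaves {do, fa, mi}.
Row 4, column 1: eliminating its row and column leaves {fa, re}.
Row 4, column 4: eliminating its row and column leaves {do, fa, re}.
Row 4, column 5: eliminating its row and column leaves {do, fa}.
Row 5, column 1: eliminating its row and column leaves {sol, fa, mi}.
Row 5, column 4: eliminating its row and column leaves {fa}.
Row 5, column 5: eliminating its row and column leaves {sol, fa, mi}.
Enumerating the assignments across these blanks that avoid any row or column repeat gives 3 completions.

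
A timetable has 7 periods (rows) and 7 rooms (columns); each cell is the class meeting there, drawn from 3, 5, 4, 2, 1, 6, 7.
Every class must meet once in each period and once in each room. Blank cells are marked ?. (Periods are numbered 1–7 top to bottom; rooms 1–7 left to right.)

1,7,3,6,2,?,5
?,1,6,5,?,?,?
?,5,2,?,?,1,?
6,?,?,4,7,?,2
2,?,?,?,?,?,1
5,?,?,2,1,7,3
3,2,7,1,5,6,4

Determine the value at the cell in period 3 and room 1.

Period 1, room 6: period 1 has {3, 5, 2, 1, 6, 7} and room 6 has {1, 6, 7}, leaving only 4.
Period 2, room 7: period 2 has {5, 1, 6} and room 7 has {3, 5, 4, 2, 1}, leaving only 7.
Period 2, room 1: period 2 has {5, 1, 6, 7} and room 1 has {3, 5, 2, 1, 6}, leaving only 4.
Period 3 already has {5, 2, 1} and room 1 already has {3, 5, 4, 2, 1, 6}, so period 3, room 1 must be 7.

7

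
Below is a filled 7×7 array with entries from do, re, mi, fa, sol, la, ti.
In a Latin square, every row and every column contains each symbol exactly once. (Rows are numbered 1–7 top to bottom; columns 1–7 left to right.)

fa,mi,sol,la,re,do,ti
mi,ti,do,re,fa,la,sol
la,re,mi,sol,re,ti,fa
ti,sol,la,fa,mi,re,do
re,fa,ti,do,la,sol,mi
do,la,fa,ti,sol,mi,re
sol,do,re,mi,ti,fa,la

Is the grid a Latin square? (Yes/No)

Column 5 contains re twice (at rows 1 and 3), so it is not a permutation.

No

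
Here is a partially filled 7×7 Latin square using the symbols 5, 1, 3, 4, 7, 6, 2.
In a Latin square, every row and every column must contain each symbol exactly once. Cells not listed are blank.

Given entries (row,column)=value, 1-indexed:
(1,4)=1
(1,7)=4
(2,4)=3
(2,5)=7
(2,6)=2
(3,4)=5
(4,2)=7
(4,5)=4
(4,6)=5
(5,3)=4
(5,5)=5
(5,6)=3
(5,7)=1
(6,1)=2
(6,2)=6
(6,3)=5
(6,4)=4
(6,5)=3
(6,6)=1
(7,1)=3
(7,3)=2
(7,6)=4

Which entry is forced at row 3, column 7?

Row 5, column 2: row 5 has {5, 1, 3, 4} and column 2 has {7, 6}, leaving only 2.
Row 6, column 7: row 6 has {5, 1, 3, 4, 6, 2} and column 7 has {1, 4}, leaving only 7.
Row 3, column 7 is narrowed to {3, 6, 2}.
If it were 3, propagating the remaining blanks reaches a contradiction.
If it were 6, then row 7, column 7 would be left with no valid symbol.
So row 3, column 7 must be 2.

2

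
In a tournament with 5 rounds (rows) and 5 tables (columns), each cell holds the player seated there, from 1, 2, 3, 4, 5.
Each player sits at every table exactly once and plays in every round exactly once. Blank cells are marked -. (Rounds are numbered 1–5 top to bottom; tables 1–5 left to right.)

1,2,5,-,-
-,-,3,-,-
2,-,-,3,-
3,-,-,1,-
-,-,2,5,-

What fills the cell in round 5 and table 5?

1

Round 1, table 4: round 1 has {1, 2, 5} and table 4 has {1, 3, 5}, leaving only 4.
Round 1, table 5: round 1 has {1, 2, 4, 5} and table 5 has {}, leaving only 3.
Round 2, table 4: round 2 has {3} and table 4 has {1, 3, 4, 5}, leaving only 2.
Round 4, table 3: round 4 has {1, 3} and table 3 has {2, 3, 5}, leaving only 4.
Round 3, table 3: round 3 has {2, 3} and table 3 has {2, 3, 4, 5}, leaving only 1.
Round 4, table 2: round 4 has {1, 3, 4} and table 2 has {2}, leaving only 5.
Round 3, table 2: round 3 has {1, 2, 3} and table 2 has {2, 5}, leaving only 4.
Round 2, table 2: round 2 has {2, 3} and table 2 has {2, 4, 5}, leaving only 1.
Round 3, table 5: round 3 has {1, 2, 3, 4} and table 5 has {3}, leaving only 5.
Round 2, table 5: round 2 has {1, 2, 3} and table 5 has {3, 5}, leaving only 4.
Round 5 already has {2, 5} and table 5 already has {3, 4, 5}, so round 5, table 5 must be 1.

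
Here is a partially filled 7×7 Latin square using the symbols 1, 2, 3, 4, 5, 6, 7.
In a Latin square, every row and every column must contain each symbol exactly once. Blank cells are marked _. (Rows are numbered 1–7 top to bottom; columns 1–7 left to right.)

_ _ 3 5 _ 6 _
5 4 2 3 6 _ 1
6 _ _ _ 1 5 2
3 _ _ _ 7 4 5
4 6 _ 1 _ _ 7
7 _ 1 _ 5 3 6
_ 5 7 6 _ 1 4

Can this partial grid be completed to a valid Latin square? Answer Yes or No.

No

Row 1, column 7: row 1 together with column 7 already contain {1, 2, 3, 4, 5, 6, 7} — every symbol — so nothing can go there. The grid has no valid completion.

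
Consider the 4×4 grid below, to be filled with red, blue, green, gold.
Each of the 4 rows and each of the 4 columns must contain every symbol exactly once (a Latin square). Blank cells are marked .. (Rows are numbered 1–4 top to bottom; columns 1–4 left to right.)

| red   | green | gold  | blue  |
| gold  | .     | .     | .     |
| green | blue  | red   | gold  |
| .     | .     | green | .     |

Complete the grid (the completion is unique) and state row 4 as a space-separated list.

blue gold green red

Row 4, column 1: row 4 has {green} and column 1 has {red, green, gold}, leaving only blue.
Row 4, column 4: row 4 has {blue, green} and column 4 has {blue, gold}, leaving only red.
Row 4, column 2: row 4 has {red, blue, green} and column 2 has {blue, green}, leaving only gold.
So row 4 reads: blue gold green red.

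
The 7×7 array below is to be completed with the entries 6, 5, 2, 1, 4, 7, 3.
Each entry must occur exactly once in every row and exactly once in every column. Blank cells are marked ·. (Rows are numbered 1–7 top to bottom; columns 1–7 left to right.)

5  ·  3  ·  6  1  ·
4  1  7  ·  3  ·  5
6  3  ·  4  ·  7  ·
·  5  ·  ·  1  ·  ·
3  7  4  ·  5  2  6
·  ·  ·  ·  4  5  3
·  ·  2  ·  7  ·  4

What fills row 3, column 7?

1

Row 2, column 6: row 2 has {5, 1, 4, 7, 3} and column 6 has {5, 2, 1, 7}, leaving only 6.
Row 2, column 4: row 2 has {6, 5, 1, 4, 7, 3} and column 4 has {4}, leaving only 2.
Row 1, column 4: row 1 has {6, 5, 1, 3} and column 4 has {2, 4}, leaving only 7.
Row 1, column 7: row 1 has {6, 5, 1, 7, 3} and column 7 has {6, 5, 4, 3}, leaving only 2.
Row 3 already has {6, 4, 7, 3} and column 7 already has {6, 5, 2, 4, 3}, so row 3, column 7 must be 1.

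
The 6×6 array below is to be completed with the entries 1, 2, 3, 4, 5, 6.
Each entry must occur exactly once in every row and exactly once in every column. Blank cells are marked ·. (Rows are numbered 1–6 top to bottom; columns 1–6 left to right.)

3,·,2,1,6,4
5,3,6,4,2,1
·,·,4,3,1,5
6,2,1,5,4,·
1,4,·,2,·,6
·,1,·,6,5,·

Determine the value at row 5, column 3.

Row 1, column 2: row 1 has {1, 2, 3, 4, 6} and column 2 has {1, 2, 3, 4}, leaving only 5.
Row 3, column 1: row 3 has {1, 3, 4, 5} and column 1 has {1, 3, 5, 6}, leaving only 2.
Row 3, column 2: row 3 has {1, 2, 3, 4, 5} and column 2 has {1, 2, 3, 4, 5}, leaving only 6.
Row 4, column 6: row 4 has {1, 2, 4, 5, 6} and column 6 has {1, 4, 5, 6}, leaving only 3.
Row 5, column 5: row 5 has {1, 2, 4, 6} and column 5 has {1, 2, 4, 5, 6}, leaving only 3.
Row 5 already has {1, 2, 3, 4, 6} and column 3 already has {1, 2, 4, 6}, so row 5, column 3 must be 5.

5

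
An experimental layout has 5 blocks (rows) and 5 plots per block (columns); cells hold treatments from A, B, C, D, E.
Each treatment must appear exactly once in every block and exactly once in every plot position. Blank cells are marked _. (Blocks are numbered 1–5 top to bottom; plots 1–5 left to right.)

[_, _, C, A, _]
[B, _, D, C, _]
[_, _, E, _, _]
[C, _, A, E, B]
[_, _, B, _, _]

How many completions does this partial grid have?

3

Block 1, plot 1: eliminating its block and plot leaves {D, E}.
Block 1, plot 2: eliminating its block and plot leaves {B, D, E}.
Block 1, plot 5: eliminating its block and plot leaves {D, E}.
Block 2, plot 2: eliminating its block and plot leaves {A, E}.
Block 2, plot 5: eliminating its block and plot leaves {A, E}.
Block 3, plot 1: eliminating its block and plot leaves {A, D}.
Block 3, plot 2: eliminating its block and plot leaves {A, B, C, D}.
Block 3, plot 4: eliminating its block and plot leaves {B, D}.
Block 3, plot 5: eliminating its block and plot leaves {A, C, D}.
Block 4, plot 2: eliminating its block and plot leaves {D}.
Block 5, plot 1: eliminating its block and plot leaves {A, D, E}.
Block 5, plot 2: eliminating its block and plot leaves {A, C, D, E}.
Block 5, plot 4: eliminating its block and plot leaves {D}.
Block 5, plot 5: eliminating its block and plot leaves {A, C, D, E}.
Enumerating the assignments across these blanks that avoid any block or plot repeat gives 3 completions.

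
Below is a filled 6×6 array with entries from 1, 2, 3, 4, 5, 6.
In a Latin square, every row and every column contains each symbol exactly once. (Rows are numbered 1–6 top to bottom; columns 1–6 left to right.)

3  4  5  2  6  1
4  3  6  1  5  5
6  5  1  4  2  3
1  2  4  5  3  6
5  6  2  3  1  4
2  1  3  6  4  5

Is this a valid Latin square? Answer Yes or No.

No

Column 6 contains 5 twice (at rows 2 and 6), so it is not a permutation.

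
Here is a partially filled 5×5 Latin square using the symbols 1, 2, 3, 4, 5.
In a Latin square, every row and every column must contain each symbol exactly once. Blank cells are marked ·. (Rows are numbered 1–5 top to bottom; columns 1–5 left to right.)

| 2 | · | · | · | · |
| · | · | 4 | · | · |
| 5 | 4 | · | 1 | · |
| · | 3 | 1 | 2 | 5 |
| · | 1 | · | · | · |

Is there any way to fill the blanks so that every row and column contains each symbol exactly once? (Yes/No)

No

Row 1, column 2: row 1 has {2} and column 2 has {1, 3, 4}, so it must be 5.
Row 1, column 3: row 1 has {2, 5} and column 3 has {1, 4}, so it must be 3.
Row 1, column 4: row 1 has {2, 3, 5} and column 4 has {1, 2}, so it must be 4.
Row 1, column 5: row 1 has {2, 3, 4, 5} and column 5 has {5}, so it must be 1.
Row 2, column 2: row 2 has {4} and column 2 has {1, 3, 4, 5}, so it must be 2.
Row 2, column 5: row 2 has {2, 4} and column 5 has {1, 5}, so it must be 3.
Row 2, column 1: row 2 has {2, 3, 4} and column 1 has {2, 5}, so it must be 1.
Row 2, column 4: row 2 has {1, 2, 3, 4} and column 4 has {1, 2, 4}, so it must be 5.
Row 3, column 3: row 3 has {1, 4, 5} and column 3 has {1, 3, 4}, so it must be 2.
Now row 3, column 5: row 3 together with column 5 already contain {1, 2, 3, 4, 5} — every symbol — so nothing can go there. The grid has no valid completion.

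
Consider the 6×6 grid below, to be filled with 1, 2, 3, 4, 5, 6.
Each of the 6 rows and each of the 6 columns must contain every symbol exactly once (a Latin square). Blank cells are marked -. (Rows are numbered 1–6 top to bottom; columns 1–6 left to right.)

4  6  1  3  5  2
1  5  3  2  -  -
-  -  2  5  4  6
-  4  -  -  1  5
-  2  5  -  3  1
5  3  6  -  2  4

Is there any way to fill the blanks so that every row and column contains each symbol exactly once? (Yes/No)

Row 2, column 6: row 2 together with column 6 already contain {1, 2, 3, 4, 5, 6} — every symbol — so nothing can go there. The grid has no valid completion.

No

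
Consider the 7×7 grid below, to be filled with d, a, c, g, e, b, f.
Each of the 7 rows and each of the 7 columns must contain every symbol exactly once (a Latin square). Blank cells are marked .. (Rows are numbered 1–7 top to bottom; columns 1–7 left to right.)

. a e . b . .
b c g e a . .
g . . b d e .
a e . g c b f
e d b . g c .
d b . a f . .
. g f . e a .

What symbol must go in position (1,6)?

Row 2, column 7: row 2 has {a, c, g, e, b} and column 7 has {f}, leaving only d.
Row 2, column 6: row 2 has {d, a, c, g, e, b} and column 6 has {a, c, e, b}, leaving only f.
Row 3, column 2: row 3 has {d, g, e, b} and column 2 has {d, a, c, g, e, b}, leaving only f.
Row 4, column 3: row 4 has {a, c, g, e, b, f} and column 3 has {g, e, b, f}, leaving only d.
Row 5, column 4: row 5 has {d, c, g, e, b} and column 4 has {a, g, e, b}, leaving only f.
Row 5, column 7: row 5 has {d, c, g, e, b, f} and column 7 has {d, f}, leaving only a.
Row 3, column 7: row 3 has {d, g, e, b, f} and column 7 has {d, a, f}, leaving only c.
Row 1, column 7: row 1 has {a, e, b} and column 7 has {d, a, c, f}, leaving only g.
Row 1 already has {a, g, e, b} and column 6 already has {a, c, e, b, f}, so row 1, column 6 must be d.

d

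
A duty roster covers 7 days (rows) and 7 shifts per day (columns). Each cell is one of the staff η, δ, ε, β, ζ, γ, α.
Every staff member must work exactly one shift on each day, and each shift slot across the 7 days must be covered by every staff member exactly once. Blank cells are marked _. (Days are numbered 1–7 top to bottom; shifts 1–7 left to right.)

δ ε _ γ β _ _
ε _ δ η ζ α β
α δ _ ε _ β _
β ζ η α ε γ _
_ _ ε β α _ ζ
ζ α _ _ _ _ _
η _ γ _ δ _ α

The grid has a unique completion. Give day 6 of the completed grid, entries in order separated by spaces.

Day 6, shift 3: day 6 has {ζ, α} and shift 3 has {η, δ, ε, γ}, leaving only β.
Day 6, shift 4: day 6 has {β, ζ, α} and shift 4 has {η, ε, β, γ, α}, leaving only δ.
Day 1, shift 7: day 1 has {δ, ε, β, γ} and shift 7 has {β, ζ, α}, leaving only η.
Day 1, shift 6: day 1 has {η, δ, ε, β, γ} and shift 6 has {β, γ, α}, leaving only ζ.
Day 1, shift 3: day 1 has {η, δ, ε, β, ζ, γ} and shift 3 has {η, δ, ε, β, γ}, leaving only α.
Day 2, shift 2: day 2 has {η, δ, ε, β, ζ, α} and shift 2 has {δ, ε, ζ, α}, leaving only γ.
Day 3, shift 3: day 3 has {δ, ε, β, α} and shift 3 has {η, δ, ε, β, γ, α}, leaving only ζ.
Day 3, shift 7: day 3 has {δ, ε, β, ζ, α} and shift 7 has {η, β, ζ, α}, leaving only γ.
Day 6, shift 7: day 6 has {δ, β, ζ, α} and shift 7 has {η, β, ζ, γ, α}, leaving only ε.
Day 6, shift 6: day 6 has {δ, ε, β, ζ, α} and shift 6 has {β, ζ, γ, α}, leaving only η.
Day 6, shift 5: day 6 has {η, δ, ε, β, ζ, α} and shift 5 has {δ, ε, β, ζ, α}, leaving only γ.
So day 6 reads: ζ α β δ γ η ε.

ζ α β δ γ η ε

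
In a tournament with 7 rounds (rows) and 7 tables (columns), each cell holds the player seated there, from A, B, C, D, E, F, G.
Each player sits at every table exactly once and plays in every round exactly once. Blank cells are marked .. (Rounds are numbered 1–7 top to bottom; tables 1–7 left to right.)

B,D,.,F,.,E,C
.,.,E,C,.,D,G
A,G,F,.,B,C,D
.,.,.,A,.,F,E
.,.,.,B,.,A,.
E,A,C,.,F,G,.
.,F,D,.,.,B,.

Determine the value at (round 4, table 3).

B

Round 2, table 1: round 2 has {C, D, E, G} and table 1 has {A, B, E}, leaving only F.
Round 2, table 2: round 2 has {C, D, E, F, G} and table 2 has {A, D, F, G}, leaving only B.
Round 2, table 5: round 2 has {B, C, D, E, F, G} and table 5 has {B, F}, leaving only A.
Round 1, table 5: round 1 has {B, C, D, E, F} and table 5 has {A, B, F}, leaving only G.
Round 1, table 3: round 1 has {B, C, D, E, F, G} and table 3 has {C, D, E, F}, leaving only A.
Round 3, table 4: round 3 has {A, B, C, D, F, G} and table 4 has {A, B, C, F}, leaving only E.
Round 4, table 2: round 4 has {A, E, F} and table 2 has {A, B, D, F, G}, leaving only C.
Round 4, table 5: round 4 has {A, C, E, F} and table 5 has {A, B, F, G}, leaving only D.
Round 4, table 1: round 4 has {A, C, D, E, F} and table 1 has {A, B, E, F}, leaving only G.
Round 4 already has {A, C, D, E, F, G} and table 3 already has {A, C, D, E, F}, so round 4, table 3 must be B.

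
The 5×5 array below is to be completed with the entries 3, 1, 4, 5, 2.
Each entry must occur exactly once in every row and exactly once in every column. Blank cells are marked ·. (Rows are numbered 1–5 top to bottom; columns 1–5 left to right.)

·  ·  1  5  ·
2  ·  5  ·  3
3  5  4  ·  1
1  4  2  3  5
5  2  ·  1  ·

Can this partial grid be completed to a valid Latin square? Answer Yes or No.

Yes

No row or column among the givens repeats a symbol, and propagating forced cells runs into no contradiction.
One valid completion exists (for instance, 4 3 1 5 2 / 2 1 5 4 3 / 3 5 4 2 1 / 1 4 2 3 5 / 5 2 3 1 4).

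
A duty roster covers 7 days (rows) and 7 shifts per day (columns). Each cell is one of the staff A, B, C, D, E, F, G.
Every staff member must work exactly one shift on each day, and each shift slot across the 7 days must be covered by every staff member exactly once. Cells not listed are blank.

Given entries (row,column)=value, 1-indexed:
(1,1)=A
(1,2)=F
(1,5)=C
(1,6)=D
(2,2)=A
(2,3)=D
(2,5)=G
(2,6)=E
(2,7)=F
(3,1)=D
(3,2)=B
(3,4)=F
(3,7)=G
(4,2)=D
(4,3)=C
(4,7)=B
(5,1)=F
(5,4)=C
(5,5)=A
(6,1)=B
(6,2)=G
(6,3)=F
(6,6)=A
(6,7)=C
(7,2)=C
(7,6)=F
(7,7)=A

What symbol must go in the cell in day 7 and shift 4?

Day 1, shift 7: day 1 has {A, C, D, F} and shift 7 has {A, B, C, F, G}, leaving only E.
Day 2, shift 1: day 2 has {A, D, E, F, G} and shift 1 has {A, B, D, F}, leaving only C.
Day 2, shift 4: day 2 has {A, C, D, E, F, G} and shift 4 has {C, F}, leaving only B.
Day 1, shift 4: day 1 has {A, C, D, E, F} and shift 4 has {B, C, F}, leaving only G.
Day 1, shift 3: day 1 has {A, C, D, E, F, G} and shift 3 has {C, D, F}, leaving only B.
Day 3, shift 5: day 3 has {B, D, F, G} and shift 5 has {A, C, G}, leaving only E.
Day 3, shift 3: day 3 has {B, D, E, F, G} and shift 3 has {B, C, D, F}, leaving only A.
Day 3, shift 6: day 3 has {A, B, D, E, F, G} and shift 6 has {A, D, E, F}, leaving only C.
Day 4, shift 5: day 4 has {B, C, D} and shift 5 has {A, C, E, G}, leaving only F.
Day 4, shift 6: day 4 has {B, C, D, F} and shift 6 has {A, C, D, E, F}, leaving only G.
Day 4, shift 1: day 4 has {B, C, D, F, G} and shift 1 has {A, B, C, D, F}, leaving only E.
Day 4, shift 4: day 4 has {B, C, D, E, F, G} and shift 4 has {B, C, F, G}, leaving only A.
Day 5, shift 2: day 5 has {A, C, F} and shift 2 has {A, B, C, D, F, G}, leaving only E.
Day 5, shift 3: day 5 has {A, C, E, F} and shift 3 has {A, B, C, D, F}, leaving only G.
Day 5, shift 6: day 5 has {A, C, E, F, G} and shift 6 has {A, C, D, E, F, G}, leaving only B.
Day 5, shift 7: day 5 has {A, B, C, E, F, G} and shift 7 has {A, B, C, E, F, G}, leaving only D.
Day 6, shift 5: day 6 has {A, B, C, F, G} and shift 5 has {A, C, E, F, G}, leaving only D.
Day 6, shift 4: day 6 has {A, B, C, D, F, G} and shift 4 has {A, B, C, F, G}, leaving only E.
Day 7 already has {A, C, F} and shift 4 already has {A, B, C, E, F, G}, so day 7, shift 4 must be D.

D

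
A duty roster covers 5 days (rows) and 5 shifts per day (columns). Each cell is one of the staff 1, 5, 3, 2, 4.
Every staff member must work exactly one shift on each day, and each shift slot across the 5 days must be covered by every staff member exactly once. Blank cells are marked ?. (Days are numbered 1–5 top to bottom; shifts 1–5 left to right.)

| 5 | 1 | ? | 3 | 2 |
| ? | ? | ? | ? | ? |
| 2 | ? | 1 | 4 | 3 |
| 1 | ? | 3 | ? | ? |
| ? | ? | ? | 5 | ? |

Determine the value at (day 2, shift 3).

5

Day 1, shift 3: day 1 has {1, 5, 3, 2} and shift 3 has {1, 3}, leaving only 4.
Day 3, shift 2: day 3 has {1, 3, 2, 4} and shift 2 has {1}, leaving only 5.
Day 4, shift 4: day 4 has {1, 3} and shift 4 has {5, 3, 4}, leaving only 2.
Day 2, shift 4: day 2 has {} and shift 4 has {5, 3, 2, 4}, leaving only 1.
Day 4, shift 2: day 4 has {1, 3, 2} and shift 2 has {1, 5}, leaving only 4.
Day 4, shift 5: day 4 has {1, 3, 2, 4} and shift 5 has {3, 2}, leaving only 5.
Day 2, shift 5: day 2 has {1} and shift 5 has {5, 3, 2}, leaving only 4.
Day 2, shift 1: day 2 has {1, 4} and shift 1 has {1, 5, 2}, leaving only 3.
Day 2, shift 2: day 2 has {1, 3, 4} and shift 2 has {1, 5, 4}, leaving only 2.
Day 2 already has {1, 3, 2, 4} and shift 3 already has {1, 3, 4}, so day 2, shift 3 must be 5.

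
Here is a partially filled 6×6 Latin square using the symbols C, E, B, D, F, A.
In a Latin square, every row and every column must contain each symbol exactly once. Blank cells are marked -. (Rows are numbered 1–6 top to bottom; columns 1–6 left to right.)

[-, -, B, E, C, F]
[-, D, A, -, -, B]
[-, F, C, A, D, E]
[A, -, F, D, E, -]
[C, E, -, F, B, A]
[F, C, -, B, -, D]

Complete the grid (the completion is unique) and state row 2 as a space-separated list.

E D A C F B

Row 2, column 1: row 2 has {B, D, A} and column 1 has {C, F, A}, leaving only E.
Row 2, column 4: row 2 has {E, B, D, A} and column 4 has {E, B, D, F, A}, leaving only C.
Row 2, column 5: row 2 has {C, E, B, D, A} and column 5 has {C, E, B, D}, leaving only F.
So row 2 reads: E D A C F B.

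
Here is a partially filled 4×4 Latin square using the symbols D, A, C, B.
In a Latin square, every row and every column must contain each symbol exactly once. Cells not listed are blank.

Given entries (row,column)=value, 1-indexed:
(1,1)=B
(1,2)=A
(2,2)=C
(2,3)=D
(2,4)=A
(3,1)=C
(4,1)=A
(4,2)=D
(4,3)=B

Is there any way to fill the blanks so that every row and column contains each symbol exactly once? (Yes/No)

Row 2, column 1: row 2 together with column 1 already contain {D, A, C, B} — every symbol — so nothing can go there. The grid has no valid completion.

No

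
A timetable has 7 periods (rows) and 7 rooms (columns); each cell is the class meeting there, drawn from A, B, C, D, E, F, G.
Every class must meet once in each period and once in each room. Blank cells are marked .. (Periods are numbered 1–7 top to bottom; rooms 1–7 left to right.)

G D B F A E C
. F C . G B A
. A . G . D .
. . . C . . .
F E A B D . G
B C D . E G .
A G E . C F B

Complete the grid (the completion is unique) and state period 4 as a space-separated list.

E B G C F A D

Period 4, room 2: period 4 has {C} and room 2 has {A, C, D, E, F, G}, leaving only B.
Period 4, room 5: period 4 has {B, C} and room 5 has {A, C, D, E, G}, leaving only F.
Period 4, room 3: period 4 has {B, C, F} and room 3 has {A, B, C, D, E}, leaving only G.
Period 4, room 6: period 4 has {B, C, F, G} and room 6 has {B, D, E, F, G}, leaving only A.
Period 3, room 3: period 3 has {A, D, G} and room 3 has {A, B, C, D, E, G}, leaving only F.
Period 3, room 5: period 3 has {A, D, F, G} and room 5 has {A, C, D, E, F, G}, leaving only B.
Period 3, room 7: period 3 has {A, B, D, F, G} and room 7 has {A, B, C, G}, leaving only E.
Period 4, room 7: period 4 has {A, B, C, F, G} and room 7 has {A, B, C, E, G}, leaving only D.
Period 4, room 1: period 4 has {A, B, C, D, F, G} and room 1 has {A, B, F, G}, leaving only E.
So period 4 reads: E B G C F A D.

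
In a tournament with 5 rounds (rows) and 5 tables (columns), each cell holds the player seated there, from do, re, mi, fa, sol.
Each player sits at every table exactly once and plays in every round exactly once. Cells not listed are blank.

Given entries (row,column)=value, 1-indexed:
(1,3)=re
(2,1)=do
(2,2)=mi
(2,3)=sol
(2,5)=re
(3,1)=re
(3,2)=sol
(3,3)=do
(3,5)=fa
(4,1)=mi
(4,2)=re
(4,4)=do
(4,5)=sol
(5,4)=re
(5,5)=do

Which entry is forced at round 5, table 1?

sol

Round 1, table 5: round 1 has {re} and table 5 has {do, re, fa, sol}, leaving only mi.
Round 2, table 4: round 2 has {do, re, mi, sol} and table 4 has {do, re}, leaving only fa.
Round 1, table 4: round 1 has {re, mi} and table 4 has {do, re, fa}, leaving only sol.
Round 1, table 1: round 1 has {re, mi, sol} and table 1 has {do, re, mi}, leaving only fa.
Round 5 already has {do, re} and table 1 already has {do, re, mi, fa}, so round 5, table 1 must be sol.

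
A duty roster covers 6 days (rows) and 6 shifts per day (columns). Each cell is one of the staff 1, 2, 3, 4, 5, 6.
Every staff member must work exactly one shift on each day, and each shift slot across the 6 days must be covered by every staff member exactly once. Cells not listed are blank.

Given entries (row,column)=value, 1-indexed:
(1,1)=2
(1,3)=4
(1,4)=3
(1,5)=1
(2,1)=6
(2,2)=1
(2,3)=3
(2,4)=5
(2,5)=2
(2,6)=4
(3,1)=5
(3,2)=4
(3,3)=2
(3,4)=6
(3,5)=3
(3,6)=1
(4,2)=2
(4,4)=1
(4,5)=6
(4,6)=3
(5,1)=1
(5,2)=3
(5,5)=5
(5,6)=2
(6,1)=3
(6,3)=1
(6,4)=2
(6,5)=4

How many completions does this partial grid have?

Day 1, shift 2: eliminating its day and shift leaves {5, 6}.
Day 1, shift 6: eliminating its day and shift leaves {5, 6}.
Day 4, shift 1: eliminating its day and shift leaves {4}.
Day 4, shift 3: eliminating its day and shift leaves {5}.
Day 5, shift 3: eliminating its day and shift leaves {6}.
Day 5, shift 4: eliminating its day and shift leaves {4}.
Day 6, shift 2: eliminating its day and shift leaves {5, 6}.
Day 6, shift 6: eliminating its day and shift leaves {5, 6}.
Enumerating the assignments across these blanks that avoid any day or shift repeat gives 2 completions.

2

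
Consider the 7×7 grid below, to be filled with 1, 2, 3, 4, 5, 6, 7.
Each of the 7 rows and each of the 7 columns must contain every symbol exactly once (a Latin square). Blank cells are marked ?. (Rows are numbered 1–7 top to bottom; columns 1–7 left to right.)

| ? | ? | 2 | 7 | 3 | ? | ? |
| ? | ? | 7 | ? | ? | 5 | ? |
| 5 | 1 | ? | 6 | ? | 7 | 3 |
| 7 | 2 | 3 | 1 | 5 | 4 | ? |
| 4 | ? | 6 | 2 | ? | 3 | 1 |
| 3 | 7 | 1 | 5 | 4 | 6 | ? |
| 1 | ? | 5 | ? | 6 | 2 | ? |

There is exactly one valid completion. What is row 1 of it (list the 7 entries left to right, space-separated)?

6 4 2 7 3 1 5

Row 1, column 1: row 1 has {2, 3, 7} and column 1 has {1, 3, 4, 5, 7}, leaving only 6.
Row 1, column 6: row 1 has {2, 3, 6, 7} and column 6 has {2, 3, 4, 5, 6, 7}, leaving only 1.
Row 2, column 1: row 2 has {5, 7} and column 1 has {1, 3, 4, 5, 6, 7}, leaving only 2.
Row 2, column 5: row 2 has {2, 5, 7} and column 5 has {3, 4, 5, 6}, leaving only 1.
Row 3, column 3: row 3 has {1, 3, 5, 6, 7} and column 3 has {1, 2, 3, 5, 6, 7}, leaving only 4.
Row 3, column 5: row 3 has {1, 3, 4, 5, 6, 7} and column 5 has {1, 3, 4, 5, 6}, leaving only 2.
Row 4, column 7: row 4 has {1, 2, 3, 4, 5, 7} and column 7 has {1, 3}, leaving only 6.
Row 2, column 7: row 2 has {1, 2, 5, 7} and column 7 has {1, 3, 6}, leaving only 4.
Row 1, column 7: row 1 has {1, 2, 3, 6, 7} and column 7 has {1, 3, 4, 6}, leaving only 5.
Row 1, column 2: row 1 has {1, 2, 3, 5, 6, 7} and column 2 has {1, 2, 7}, leaving only 4.
So row 1 reads: 6 4 2 7 3 1 5.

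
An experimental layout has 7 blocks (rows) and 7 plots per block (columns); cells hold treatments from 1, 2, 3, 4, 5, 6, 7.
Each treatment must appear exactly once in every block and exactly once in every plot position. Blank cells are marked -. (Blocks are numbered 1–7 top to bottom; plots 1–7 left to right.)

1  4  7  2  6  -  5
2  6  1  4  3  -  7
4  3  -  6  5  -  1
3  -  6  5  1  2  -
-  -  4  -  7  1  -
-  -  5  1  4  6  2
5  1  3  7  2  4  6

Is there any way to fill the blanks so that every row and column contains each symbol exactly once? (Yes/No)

Block 1, plot 6: block 1 has {1, 2, 4, 5, 6, 7} and plot 6 has {1, 2, 4, 6}, so it must be 3.
Block 2, plot 6: block 2 has {1, 2, 3, 4, 6, 7} and plot 6 has {1, 2, 3, 4, 6}, so it must be 5.
Block 3, plot 3: block 3 has {1, 3, 4, 5, 6} and plot 3 has {1, 3, 4, 5, 6, 7}, so it must be 2.
Block 3, plot 6: block 3 has {1, 2, 3, 4, 5, 6} and plot 6 has {1, 2, 3, 4, 5, 6}, so it must be 7.
Block 4, plot 2: block 4 has {1, 2, 3, 5, 6} and plot 2 has {1, 3, 4, 6}, so it must be 7.
Now block 6, plot 2: block 6 together with plot 2 already contain {1, 2, 3, 4, 5, 6, 7} — every symbol — so nothing can go there. The grid has no valid completion.

No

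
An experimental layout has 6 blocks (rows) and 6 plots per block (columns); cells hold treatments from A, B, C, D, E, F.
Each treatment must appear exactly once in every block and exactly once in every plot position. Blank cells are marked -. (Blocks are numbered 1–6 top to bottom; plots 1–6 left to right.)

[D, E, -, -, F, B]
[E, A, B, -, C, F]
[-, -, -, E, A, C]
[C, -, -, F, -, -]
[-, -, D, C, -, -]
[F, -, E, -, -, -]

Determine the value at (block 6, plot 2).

Block 1, plot 4: block 1 has {B, D, E, F} and plot 4 has {C, E, F}, leaving only A.
Block 1, plot 3: block 1 has {A, B, D, E, F} and plot 3 has {B, D, E}, leaving only C.
Block 2, plot 4: block 2 has {A, B, C, E, F} and plot 4 has {A, C, E, F}, leaving only D.
Block 3, plot 1: block 3 has {A, C, E} and plot 1 has {C, D, E, F}, leaving only B.
Block 3, plot 3: block 3 has {A, B, C, E} and plot 3 has {B, C, D, E}, leaving only F.
Block 3, plot 2: block 3 has {A, B, C, E, F} and plot 2 has {A, E}, leaving only D.
Block 4, plot 2: block 4 has {C, F} and plot 2 has {A, D, E}, leaving only B.
Block 6 already has {E, F} and plot 2 already has {A, B, D, E}, so block 6, plot 2 must be C.

C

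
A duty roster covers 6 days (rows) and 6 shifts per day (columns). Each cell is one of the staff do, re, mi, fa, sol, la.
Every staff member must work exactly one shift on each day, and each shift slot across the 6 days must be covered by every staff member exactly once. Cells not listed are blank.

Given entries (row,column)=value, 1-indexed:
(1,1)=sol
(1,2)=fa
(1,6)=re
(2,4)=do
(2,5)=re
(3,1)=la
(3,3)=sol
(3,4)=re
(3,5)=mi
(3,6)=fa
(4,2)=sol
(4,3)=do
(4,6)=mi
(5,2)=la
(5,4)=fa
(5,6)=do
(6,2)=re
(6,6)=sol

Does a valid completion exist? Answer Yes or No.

Day 2, shift 2: day 2 has {do, re} and shift 2 has {re, fa, sol, la}, so it must be mi.
Day 2, shift 1: day 2 has {do, re, mi} and shift 1 has {sol, la}, so it must be fa.
Day 2, shift 3: day 2 has {do, re, mi, fa} and shift 3 has {do, sol}, so it must be la.
Now day 2, shift 6: day 2 together with shift 6 already contain {do, re, mi, fa, sol, la} — every symbol — so nothing can go there. The grid has no valid completion.

No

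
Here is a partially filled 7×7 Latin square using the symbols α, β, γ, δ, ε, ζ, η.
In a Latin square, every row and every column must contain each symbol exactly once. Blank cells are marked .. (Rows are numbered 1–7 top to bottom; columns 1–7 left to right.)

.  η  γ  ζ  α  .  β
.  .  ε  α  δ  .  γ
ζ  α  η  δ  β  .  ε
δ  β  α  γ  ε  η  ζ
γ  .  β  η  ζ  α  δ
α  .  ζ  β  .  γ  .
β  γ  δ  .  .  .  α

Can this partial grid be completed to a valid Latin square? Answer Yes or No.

No

Row 3, column 6: row 3 together with column 6 already contain {α, β, γ, δ, ε, ζ, η} — every symbol — so nothing can go there. The grid has no valid completion.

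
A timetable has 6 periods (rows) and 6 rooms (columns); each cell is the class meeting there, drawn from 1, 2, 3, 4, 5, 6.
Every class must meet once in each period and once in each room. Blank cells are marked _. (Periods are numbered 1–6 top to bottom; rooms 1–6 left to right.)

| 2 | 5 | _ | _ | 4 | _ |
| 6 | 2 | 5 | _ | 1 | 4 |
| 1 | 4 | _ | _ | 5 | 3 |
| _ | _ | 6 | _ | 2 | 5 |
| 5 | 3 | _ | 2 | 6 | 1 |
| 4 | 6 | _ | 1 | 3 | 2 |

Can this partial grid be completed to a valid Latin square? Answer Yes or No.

No

Period 6, room 3: period 6 together with room 3 already contain {1, 2, 3, 4, 5, 6} — every symbol — so nothing can go there. The grid has no valid completion.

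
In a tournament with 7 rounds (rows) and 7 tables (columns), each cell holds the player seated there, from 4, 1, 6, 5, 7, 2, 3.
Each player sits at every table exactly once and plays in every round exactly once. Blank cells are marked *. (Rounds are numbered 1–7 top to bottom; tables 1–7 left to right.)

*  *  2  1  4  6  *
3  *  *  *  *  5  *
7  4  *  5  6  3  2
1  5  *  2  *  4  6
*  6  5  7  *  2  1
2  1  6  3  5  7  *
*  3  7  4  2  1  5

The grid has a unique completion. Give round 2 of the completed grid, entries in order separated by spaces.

Round 2, table 4: round 2 has {5, 3} and table 4 has {4, 1, 5, 7, 2, 3}, leaving only 6.
Round 1, table 1: round 1 has {4, 1, 6, 2} and table 1 has {1, 7, 2, 3}, leaving only 5.
Round 1, table 2: round 1 has {4, 1, 6, 5, 2} and table 2 has {4, 1, 6, 5, 3}, leaving only 7.
Round 2, table 2: round 2 has {6, 5, 3} and table 2 has {4, 1, 6, 5, 7, 3}, leaving only 2.
Round 1, table 7: round 1 has {4, 1, 6, 5, 7, 2} and table 7 has {1, 6, 5, 2}, leaving only 3.
Round 3, table 3: round 3 has {4, 6, 5, 7, 2, 3} and table 3 has {6, 5, 7, 2}, leaving only 1.
Round 2, table 3: round 2 has {6, 5, 2, 3} and table 3 has {1, 6, 5, 7, 2}, leaving only 4.
Round 2, table 7: round 2 has {4, 6, 5, 2, 3} and table 7 has {1, 6, 5, 2, 3}, leaving only 7.
Round 2, table 5: round 2 has {4, 6, 5, 7, 2, 3} and table 5 has {4, 6, 5, 2}, leaving only 1.
So round 2 reads: 3 2 4 6 1 5 7.

3 2 4 6 1 5 7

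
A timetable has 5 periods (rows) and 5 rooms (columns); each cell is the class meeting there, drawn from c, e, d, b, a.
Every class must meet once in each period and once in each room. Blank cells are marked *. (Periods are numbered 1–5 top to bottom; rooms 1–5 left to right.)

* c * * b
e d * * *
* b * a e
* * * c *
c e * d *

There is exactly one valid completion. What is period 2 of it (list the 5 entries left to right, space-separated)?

e d a b c

Period 2, room 4: period 2 has {e, d} and room 4 has {c, d, a}, leaving only b.
Period 1, room 4: period 1 has {c, b} and room 4 has {c, d, b, a}, leaving only e.
Period 3, room 1: period 3 has {e, b, a} and room 1 has {c, e}, leaving only d.
Period 1, room 1: period 1 has {c, e, b} and room 1 has {c, e, d}, leaving only a.
Period 1, room 3: period 1 has {c, e, b, a} and room 3 has {}, leaving only d.
Period 3, room 3: period 3 has {e, d, b, a} and room 3 has {d}, leaving only c.
Period 2, room 3: period 2 has {e, d, b} and room 3 has {c, d}, leaving only a.
Period 2, room 5: period 2 has {e, d, b, a} and room 5 has {e, b}, leaving only c.
So period 2 reads: e d a b c.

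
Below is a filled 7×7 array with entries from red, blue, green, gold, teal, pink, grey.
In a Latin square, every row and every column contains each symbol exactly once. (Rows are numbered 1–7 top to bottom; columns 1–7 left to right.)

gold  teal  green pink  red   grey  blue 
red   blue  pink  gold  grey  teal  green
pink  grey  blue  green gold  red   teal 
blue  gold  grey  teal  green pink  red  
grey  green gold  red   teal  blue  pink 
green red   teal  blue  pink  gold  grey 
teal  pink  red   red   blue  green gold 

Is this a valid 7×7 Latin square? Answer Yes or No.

Column 4 contains red twice (at rows 5 and 7), so it is not a permutation.

No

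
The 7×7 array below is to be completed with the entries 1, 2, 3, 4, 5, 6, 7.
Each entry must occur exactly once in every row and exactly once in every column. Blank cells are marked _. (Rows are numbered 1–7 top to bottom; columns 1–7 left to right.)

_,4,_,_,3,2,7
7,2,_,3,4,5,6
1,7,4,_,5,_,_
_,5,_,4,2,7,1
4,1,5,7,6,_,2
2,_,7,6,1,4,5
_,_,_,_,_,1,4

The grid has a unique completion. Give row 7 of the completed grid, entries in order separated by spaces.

Row 7, column 5: row 7 has {1, 4} and column 5 has {1, 2, 3, 4, 5, 6}, leaving only 7.
Row 2, column 3: row 2 has {2, 3, 4, 5, 6, 7} and column 3 has {4, 5, 7}, leaving only 1.
Row 1, column 3: row 1 has {2, 3, 4, 7} and column 3 has {1, 4, 5, 7}, leaving only 6.
Row 1, column 1: row 1 has {2, 3, 4, 6, 7} and column 1 has {1, 2, 4, 7}, leaving only 5.
Row 1, column 4: row 1 has {2, 3, 4, 5, 6, 7} and column 4 has {3, 4, 6, 7}, leaving only 1.
Row 3, column 4: row 3 has {1, 4, 5, 7} and column 4 has {1, 3, 4, 6, 7}, leaving only 2.
Row 7, column 4: row 7 has {1, 4, 7} and column 4 has {1, 2, 3, 4, 6, 7}, leaving only 5.
Row 3, column 7: row 3 has {1, 2, 4, 5, 7} and column 7 has {1, 2, 4, 5, 6, 7}, leaving only 3.
Row 3, column 6: row 3 has {1, 2, 3, 4, 5, 7} and column 6 has {1, 2, 4, 5, 7}, leaving only 6.
Row 4, column 3: row 4 has {1, 2, 4, 5, 7} and column 3 has {1, 4, 5, 6, 7}, leaving only 3.
Row 7, column 3: row 7 has {1, 4, 5, 7} and column 3 has {1, 3, 4, 5, 6, 7}, leaving only 2.
Row 4, column 1: row 4 has {1, 2, 3, 4, 5, 7} and column 1 has {1, 2, 4, 5, 7}, leaving only 6.
Row 7, column 1: row 7 has {1, 2, 4, 5, 7} and column 1 has {1, 2, 4, 5, 6, 7}, leaving only 3.
Row 7, column 2: row 7 has {1, 2, 3, 4, 5, 7} and column 2 has {1, 2, 4, 5, 7}, leaving only 6.
So row 7 reads: 3 6 2 5 7 1 4.

3 6 2 5 7 1 4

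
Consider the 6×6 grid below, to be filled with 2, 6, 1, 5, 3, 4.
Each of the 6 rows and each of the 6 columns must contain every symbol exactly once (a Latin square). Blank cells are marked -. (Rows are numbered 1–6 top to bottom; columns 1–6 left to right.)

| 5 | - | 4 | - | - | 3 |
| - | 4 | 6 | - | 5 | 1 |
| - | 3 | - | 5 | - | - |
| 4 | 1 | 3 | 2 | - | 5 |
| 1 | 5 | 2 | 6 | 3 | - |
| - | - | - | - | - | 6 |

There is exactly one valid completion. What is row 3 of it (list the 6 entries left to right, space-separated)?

Row 3, column 3: row 3 has {5, 3} and column 3 has {2, 6, 3, 4}, leaving only 1.
Row 1, column 4: row 1 has {5, 3, 4} and column 4 has {2, 6, 5}, leaving only 1.
Row 2, column 4: row 2 has {6, 1, 5, 4} and column 4 has {2, 6, 1, 5}, leaving only 3.
Row 2, column 1: row 2 has {6, 1, 5, 3, 4} and column 1 has {1, 5, 4}, leaving only 2.
Row 3, column 1: row 3 has {1, 5, 3} and column 1 has {2, 1, 5, 4}, leaving only 6.
Row 4, column 5: row 4 has {2, 1, 5, 3, 4} and column 5 has {5, 3}, leaving only 6.
Row 1, column 5: row 1 has {1, 5, 3, 4} and column 5 has {6, 5, 3}, leaving only 2.
Row 3, column 5: row 3 has {6, 1, 5, 3} and column 5 has {2, 6, 5, 3}, leaving only 4.
Row 3, column 6: row 3 has {6, 1, 5, 3, 4} and column 6 has {6, 1, 5, 3}, leaving only 2.
So row 3 reads: 6 3 1 5 4 2.

6 3 1 5 4 2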